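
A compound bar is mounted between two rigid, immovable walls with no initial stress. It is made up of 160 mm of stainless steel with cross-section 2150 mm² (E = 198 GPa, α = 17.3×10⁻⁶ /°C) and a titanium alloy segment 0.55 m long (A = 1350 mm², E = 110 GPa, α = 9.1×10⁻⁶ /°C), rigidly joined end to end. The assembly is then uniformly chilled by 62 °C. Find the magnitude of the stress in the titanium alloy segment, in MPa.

σ ≈ 87.5 MPa (tensile)

If the supports were absent, the total length change would be Σ αᵢΔT Lᵢ = 17.3×10⁻⁶×62×160 + 9.1×10⁻⁶×62×550 = 0.4819 mm.
Since the ends are fixed, an axial force P builds up, equal in every segment, with P · Σ Lᵢ/(AᵢEᵢ) = δ_free.
Σ Lᵢ/(AᵢEᵢ) = 160/(2150×198×10³) + 550/(1350×110×10³) = 4.08×10⁻⁶ mm/N.
Hence P = δ_free / Σ(L/AE) = 0.4819/4.08×10⁻⁶ = 118.1 kN (tensile).
σ_{titanium alloy} = P / A = 118100 / 1350 = 87.51 MPa.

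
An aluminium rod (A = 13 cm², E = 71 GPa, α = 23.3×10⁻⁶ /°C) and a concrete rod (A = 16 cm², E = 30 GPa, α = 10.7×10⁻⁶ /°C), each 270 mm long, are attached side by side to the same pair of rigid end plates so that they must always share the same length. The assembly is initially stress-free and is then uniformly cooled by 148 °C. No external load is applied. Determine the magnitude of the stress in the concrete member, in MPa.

σ ≈ 36.8 MPa (compressive)

Both members must finish at the same length. With the larger α, the aluminium tends to over-contract; the plates restrain it, putting the aluminium in tension and the concrete in compression. With no external load the two internal forces are equal and opposite, magnitude P.
Compatibility of the two members (thermal + elastic change equal): (α₁ − α₂)ΔT = P·[1/(A₁E₁) + 1/(A₂E₂)].
|α₁ − α₂|·ΔT = 12.6×10⁻⁶ × 148 = 0.001865.
1/(A₁E₁) + 1/(A₂E₂) = 1/(1300×71×10³) + 1/(1600×30×10³) = 3.167×10⁻⁸ N⁻¹.
So P = 0.001865 / 3.167×10⁻⁸ = 58.89 kN.
σ_{concrete} = P/A₂ = 58890/1600 = 36.8 MPa, compressive.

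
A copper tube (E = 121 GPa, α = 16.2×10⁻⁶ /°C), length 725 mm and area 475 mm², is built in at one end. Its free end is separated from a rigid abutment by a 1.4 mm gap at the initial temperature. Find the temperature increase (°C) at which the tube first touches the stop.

ΔT ≈ 119 °C

Contact occurs when the free expansion equals the gap: αΔT L = 1.4 mm.
ΔT = 1.4 / (16.2×10⁻⁶ × 725) = 119.2 °C.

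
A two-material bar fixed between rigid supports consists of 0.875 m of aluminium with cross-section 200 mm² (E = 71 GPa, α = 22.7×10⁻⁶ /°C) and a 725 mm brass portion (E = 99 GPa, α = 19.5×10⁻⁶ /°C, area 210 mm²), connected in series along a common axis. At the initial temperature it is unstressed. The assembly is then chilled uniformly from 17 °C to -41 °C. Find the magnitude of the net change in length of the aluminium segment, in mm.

|ΔL| ≈ 0.107 mm

If the supports were absent, the total length change would be Σ αᵢΔT Lᵢ = 22.7×10⁻⁶×58×875 + 19.5×10⁻⁶×58×725 = 1.972 mm.
Since the ends are fixed, an axial force P builds up, equal in every segment, with P · Σ Lᵢ/(AᵢEᵢ) = δ_free.
The series flexibility is Σ Lᵢ/(AᵢEᵢ) = 875/(200×71×10³) + 725/(210×99×10³) = 9.649×10⁻⁵ mm/N.
P = 1.972 / 9.649×10⁻⁵ = 20440 N = 20.44 kN, tensile.
For the aluminium segment, free thermal change = 22.7×10⁻⁶×58×875 = 1.152 mm and elastic change from P = 20440×875/(200×71×10³) = 1.259 mm; these oppose, so the net change is 0.107 mm (segment lengthens).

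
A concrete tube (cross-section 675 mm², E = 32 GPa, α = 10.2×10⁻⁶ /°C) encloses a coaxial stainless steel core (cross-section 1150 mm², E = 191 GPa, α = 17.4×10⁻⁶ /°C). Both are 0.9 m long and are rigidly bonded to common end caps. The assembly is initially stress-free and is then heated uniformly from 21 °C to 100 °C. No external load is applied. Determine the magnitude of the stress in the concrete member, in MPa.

The stainless steel has the larger α, so on heating it would change length more than the concrete if both were free. The rigid plates force a common final length, so the stainless steel is put into compression and the concrete into tension, with equal and opposite forces P (no external load).
Equating the net (thermal + elastic) strains gives |α₁ − α₂|·ΔT = P·[1/(A₁E₁) + 1/(A₂E₂)].
|α₁ − α₂|·ΔT = 7.2×10⁻⁶ × 79 = 0.0005688.
1/(A₁E₁) + 1/(A₂E₂) = 1/(675×32×10³) + 1/(1150×191×10³) = 5.085×10⁻⁸ N⁻¹.
So P = 0.0005688 / 5.085×10⁻⁸ = 11.19 kN.
σ_{concrete} = P/A₁ = 11190/675 = 16.57 MPa, tensile.

σ ≈ 16.6 MPa (tensile)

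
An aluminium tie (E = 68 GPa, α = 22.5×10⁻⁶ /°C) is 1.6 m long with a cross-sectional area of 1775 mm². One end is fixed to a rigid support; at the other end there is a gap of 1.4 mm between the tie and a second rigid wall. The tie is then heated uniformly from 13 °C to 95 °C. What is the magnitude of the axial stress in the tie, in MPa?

σ ≈ 66 MPa (compressive)

Free thermal elongation = αΔT L = 22.5×10⁻⁶ × 82 × 1600 = 2.952 mm.
The gap closes (δ_free > 1.4 mm) and the wall then resists a further 2.952 − 1.4 = 1.552 mm of expansion.
That suppressed elongation corresponds to σ = E·Δ/L = 68×10³ × 1.552/1600 = 65.96 MPa.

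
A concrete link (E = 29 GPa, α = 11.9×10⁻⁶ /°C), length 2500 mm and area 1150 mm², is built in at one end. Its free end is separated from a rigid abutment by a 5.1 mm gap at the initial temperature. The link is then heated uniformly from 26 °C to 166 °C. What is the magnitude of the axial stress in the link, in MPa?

Free thermal elongation = αΔT L = 11.9×10⁻⁶ × 140 × 2500 = 4.165 mm.
This is smaller than the 5.1 mm clearance, so the link expands freely without reaching the stop — the stress is zero.

σ ≈ 0 MPa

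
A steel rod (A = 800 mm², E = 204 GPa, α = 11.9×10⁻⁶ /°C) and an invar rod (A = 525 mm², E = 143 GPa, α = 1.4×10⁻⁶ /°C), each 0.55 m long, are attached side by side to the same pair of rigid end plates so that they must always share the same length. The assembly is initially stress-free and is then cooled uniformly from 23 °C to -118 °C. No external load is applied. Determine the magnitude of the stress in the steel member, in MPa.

Equilibrium of a rigid end plate with no external load gives equal and opposite internal forces ±P in the two members. Since α_{steel} > α_{invar}, cooling drives the steel into tension and the invar into compression.
Equating the net (thermal + elastic) strains gives |α₁ − α₂|·ΔT = P·[1/(A₁E₁) + 1/(A₂E₂)].
|α₁ − α₂|·ΔT = 10.5×10⁻⁶ × 141 = 0.00148.
1/(A₁E₁) + 1/(A₂E₂) = 1/(800×204×10³) + 1/(525×143×10³) = 1.945×10⁻⁸ N⁻¹.
P = 0.00148 / 1.945×10⁻⁸ = 76130 N = 76.13 kN.
σ_{steel} = P/A₁ = 76130/800 = 95.16 MPa, tensile.

σ ≈ 95.2 MPa (tensile)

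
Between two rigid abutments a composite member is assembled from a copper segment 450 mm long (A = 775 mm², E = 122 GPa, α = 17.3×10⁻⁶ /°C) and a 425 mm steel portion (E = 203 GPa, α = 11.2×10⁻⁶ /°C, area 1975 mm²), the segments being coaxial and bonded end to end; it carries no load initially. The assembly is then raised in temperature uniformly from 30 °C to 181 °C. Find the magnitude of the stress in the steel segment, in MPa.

σ ≈ 165 MPa (compressive)

If the supports were absent, the total length change would be Σ αᵢΔT Lᵢ = 17.3×10⁻⁶×151×450 + 11.2×10⁻⁶×151×425 = 1.894 mm.
The walls prevent any net length change, so an axial force P (same in every segment) develops. Compatibility: P · Σ Lᵢ/(AᵢEᵢ) = δ_free.
Σ Lᵢ/(AᵢEᵢ) = 450/(775×122×10³) + 425/(1975×203×10³) = 5.819×10⁻⁶ mm/N.
P = 1.894 / 5.819×10⁻⁶ = 325500 N = 325.5 kN, compressive.
σ_{steel} = P / A = 325500 / 1975 = 164.8 MPa.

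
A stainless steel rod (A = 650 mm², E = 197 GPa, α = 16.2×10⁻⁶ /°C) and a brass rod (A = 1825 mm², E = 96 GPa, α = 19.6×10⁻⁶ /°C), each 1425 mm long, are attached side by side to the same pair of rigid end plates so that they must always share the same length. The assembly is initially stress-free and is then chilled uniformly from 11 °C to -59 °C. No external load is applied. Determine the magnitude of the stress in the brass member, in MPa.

The brass has the larger α, so on cooling it would change length more than the stainless steel if both were free. The rigid plates force a common final length, so the brass is put into tension and the stainless steel into compression, with equal and opposite forces P (no external load).
Setting the final lengths equal and cancelling L: (α₁ − α₂)ΔT = P/(A₁E₁) + P/(A₂E₂).
|α₁ − α₂|·ΔT = 3.4×10⁻⁶ × 70 = 0.000238.
1/(A₁E₁) + 1/(A₂E₂) = 1/(650×197×10³) + 1/(1825×96×10³) = 1.352×10⁻⁸ N⁻¹.
So P = 0.000238 / 1.352×10⁻⁸ = 17.61 kN.
σ_{brass} = P/A₂ = 17610/1825 = 9.648 MPa, tensile.

σ ≈ 9.65 MPa (tensile)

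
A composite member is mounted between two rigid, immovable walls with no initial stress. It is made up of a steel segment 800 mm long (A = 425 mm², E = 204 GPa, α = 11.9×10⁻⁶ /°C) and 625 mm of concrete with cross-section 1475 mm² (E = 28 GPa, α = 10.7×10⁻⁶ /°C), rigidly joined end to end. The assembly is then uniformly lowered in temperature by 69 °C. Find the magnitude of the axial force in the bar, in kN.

P ≈ 45.9 kN (tensile)

If the supports were absent, the total length change would be Σ αᵢΔT Lᵢ = 11.9×10⁻⁶×69×800 + 10.7×10⁻⁶×69×625 = 1.118 mm.
The walls prevent any net length change, so an axial force P (same in every segment) develops. Compatibility: P · Σ Lᵢ/(AᵢEᵢ) = δ_free.
The series flexibility is Σ Lᵢ/(AᵢEᵢ) = 800/(425×204×10³) + 625/(1475×28×10³) = 2.436×10⁻⁵ mm/N.
So P = 1.118 / 2.436×10⁻⁵ = 45.91 kN, tensile.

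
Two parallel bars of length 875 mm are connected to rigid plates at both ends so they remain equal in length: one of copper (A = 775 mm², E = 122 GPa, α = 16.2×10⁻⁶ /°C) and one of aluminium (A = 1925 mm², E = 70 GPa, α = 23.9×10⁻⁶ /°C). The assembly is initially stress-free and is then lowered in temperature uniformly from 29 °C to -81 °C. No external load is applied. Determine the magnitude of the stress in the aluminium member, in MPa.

Equilibrium of a rigid end plate with no external load gives equal and opposite internal forces ±P in the two members. Since α_{aluminium} > α_{copper}, cooling drives the aluminium into tension and the copper into compression.
Compatibility of the two members (thermal + elastic change equal): (α₁ − α₂)ΔT = P·[1/(A₁E₁) + 1/(A₂E₂)].
|α₁ − α₂|·ΔT = 7.7×10⁻⁶ × 110 = 0.000847.
1/(A₁E₁) + 1/(A₂E₂) = 1/(775×122×10³) + 1/(1925×70×10³) = 1.8×10⁻⁸ N⁻¹.
P = 0.000847 / 1.8×10⁻⁸ = 47060 N = 47.06 kN.
σ_{aluminium} = P/A₂ = 47060/1925 = 24.45 MPa, tensile.

σ ≈ 24.4 MPa (tensile)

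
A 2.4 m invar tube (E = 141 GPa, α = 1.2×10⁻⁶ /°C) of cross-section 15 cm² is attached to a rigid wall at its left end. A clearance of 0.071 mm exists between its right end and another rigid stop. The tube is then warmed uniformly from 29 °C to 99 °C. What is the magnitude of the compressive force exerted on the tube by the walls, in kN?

Unrestrained expansion: δ_free = αΔT L = 1.2×10⁻⁶ × 70 × 2400 = 0.2016 mm.
After closing the 0.071 mm clearance, 0.2016 − 0.071 = 0.1306 mm of expansion remains to be suppressed by the wall.
So σ = E(δ_free − g)/L = 141×10³ × 0.1306/2400 = 7.673 MPa.
P = σA = 7.673 × 1500 = 11.51 kN.

P ≈ 11.5 kN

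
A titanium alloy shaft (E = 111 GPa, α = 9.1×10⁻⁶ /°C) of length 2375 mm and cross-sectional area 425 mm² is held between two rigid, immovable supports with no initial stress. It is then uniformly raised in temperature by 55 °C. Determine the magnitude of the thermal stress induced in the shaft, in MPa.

σ ≈ 55.6 MPa (compressive)

With length fixed, the mechanical strain must cancel the thermal strain αΔT = 9.1×10⁻⁶ × 55 = 500.5×10⁻⁶.
Hence σ = E·αΔT = 111×10³ × 500.5×10⁻⁶ = 55.56 MPa, compressive.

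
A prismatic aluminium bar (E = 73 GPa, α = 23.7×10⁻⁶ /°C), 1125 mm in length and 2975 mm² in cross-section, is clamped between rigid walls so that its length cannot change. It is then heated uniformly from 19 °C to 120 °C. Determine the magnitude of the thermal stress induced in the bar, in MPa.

With length fixed, the mechanical strain must cancel the thermal strain αΔT = 23.7×10⁻⁶ × 101 = 2393.7×10⁻⁶.
The stress required to suppress this strain is σ = Eε = 73×10³ × 2393.7×10⁻⁶ = 174.7 MPa, compressive since the bar is trying to expand.

σ ≈ 175 MPa (compressive)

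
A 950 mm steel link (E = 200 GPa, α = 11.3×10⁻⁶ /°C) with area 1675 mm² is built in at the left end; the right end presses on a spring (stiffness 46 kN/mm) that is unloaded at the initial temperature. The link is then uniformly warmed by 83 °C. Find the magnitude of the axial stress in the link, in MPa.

σ ≈ 21.6 MPa (compressive)

If the spring were absent the link would lengthen by αΔT L = 11.3×10⁻⁶ × 83 × 950 = 0.891 mm.
With a force P in the spring, the elastic change of the link is PL/(AE) and that of the spring is P/k; compatibility requires their sum to equal δ_free.
P [ L/(AE) + 1/k ] = δ_free → P [ 950/(1675×200×10³) + 1/(46×10³) ] = 0.891.
P = 0.891 / 2.457×10⁻⁵ = 36260 N.
σ = P/A = 36260/1675 = 21.65 MPa.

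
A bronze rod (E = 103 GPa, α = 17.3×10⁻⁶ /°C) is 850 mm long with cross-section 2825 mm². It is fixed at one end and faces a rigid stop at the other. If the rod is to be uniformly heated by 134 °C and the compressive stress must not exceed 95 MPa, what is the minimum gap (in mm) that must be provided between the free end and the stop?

With no wall the rod would lengthen by αΔT L = 17.3×10⁻⁶ × 134 × 850 = 1.97 mm.
A stress of 95 MPa corresponds to the wall pushing the rod back by σL/E = 95×850/(103×10³) = 0.784 mm.
So the gap has to take up the difference, g_min = δ_free − σL/E = 1.97 − 0.784 = 1.186 mm.

g ≈ 1.19 mm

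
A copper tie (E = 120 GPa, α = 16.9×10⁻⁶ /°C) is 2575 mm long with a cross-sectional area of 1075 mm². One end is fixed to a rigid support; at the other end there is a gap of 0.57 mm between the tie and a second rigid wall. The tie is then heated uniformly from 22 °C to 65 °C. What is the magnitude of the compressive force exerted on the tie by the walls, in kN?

Unrestrained expansion: δ_free = αΔT L = 16.9×10⁻⁶ × 43 × 2575 = 1.871 mm.
After closing the 0.57 mm clearance, 1.871 − 0.57 = 1.301 mm of expansion remains to be suppressed by the wall.
That suppressed elongation corresponds to σ = E·Δ/L = 120×10³ × 1.301/2575 = 60.64 MPa.
P = σA = 60.64 × 1075 = 65.19 kN.

P ≈ 65.2 kN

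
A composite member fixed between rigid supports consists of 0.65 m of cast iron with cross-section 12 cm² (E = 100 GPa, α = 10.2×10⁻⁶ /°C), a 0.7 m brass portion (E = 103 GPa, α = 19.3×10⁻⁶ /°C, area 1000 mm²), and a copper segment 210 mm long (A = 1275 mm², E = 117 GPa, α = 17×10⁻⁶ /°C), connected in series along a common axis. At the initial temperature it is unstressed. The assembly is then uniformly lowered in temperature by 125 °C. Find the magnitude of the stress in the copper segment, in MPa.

σ ≈ 171 MPa (tensile)

If the supports were absent, the total length change would be Σ αᵢΔT Lᵢ = 10.2×10⁻⁶×125×650 + 19.3×10⁻⁶×125×700 + 17×10⁻⁶×125×210 = 2.964 mm.
The walls prevent any net length change, so an axial force P (same in every segment) develops. Compatibility: P · Σ Lᵢ/(AᵢEᵢ) = δ_free.
Σ Lᵢ/(AᵢEᵢ) = 650/(1200×100×10³) + 700/(1000×103×10³) + 210/(1275×117×10³) = 1.362×10⁻⁵ mm/N.
Hence P = δ_free / Σ(L/AE) = 2.964/1.362×10⁻⁵ = 217.6 kN (tensile).
σ_{copper} = P / A = 217600 / 1275 = 170.7 MPa.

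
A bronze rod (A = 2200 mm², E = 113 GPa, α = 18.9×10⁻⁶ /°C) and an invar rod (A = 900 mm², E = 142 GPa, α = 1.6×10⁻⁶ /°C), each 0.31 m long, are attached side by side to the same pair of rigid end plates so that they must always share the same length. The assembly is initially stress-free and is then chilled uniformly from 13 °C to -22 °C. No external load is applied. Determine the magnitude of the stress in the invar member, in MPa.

Equilibrium of a rigid end plate with no external load gives equal and opposite internal forces ±P in the two members. Since α_{bronze} > α_{invar}, cooling drives the bronze into tension and the invar into compression.
Equating the net (thermal + elastic) strains gives |α₁ − α₂|·ΔT = P·[1/(A₁E₁) + 1/(A₂E₂)].
|α₁ − α₂|·ΔT = 17.3×10⁻⁶ × 35 = 0.0006055.
1/(A₁E₁) + 1/(A₂E₂) = 1/(2200×113×10³) + 1/(900×142×10³) = 1.185×10⁻⁸ N⁻¹.
So P = 0.0006055 / 1.185×10⁻⁸ = 51.11 kN.
σ_{invar} = P/A₂ = 51110/900 = 56.79 MPa, compressive.

σ ≈ 56.8 MPa (compressive)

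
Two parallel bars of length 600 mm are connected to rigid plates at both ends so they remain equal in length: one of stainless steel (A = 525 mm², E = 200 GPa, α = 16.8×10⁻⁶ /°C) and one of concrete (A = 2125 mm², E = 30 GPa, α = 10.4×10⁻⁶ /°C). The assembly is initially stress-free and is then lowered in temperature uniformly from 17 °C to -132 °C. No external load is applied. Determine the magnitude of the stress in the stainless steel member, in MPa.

The stainless steel has the larger α, so on cooling it would change length more than the concrete if both were free. The rigid plates force a common final length, so the stainless steel is put into tension and the concrete into compression, with equal and opposite forces P (no external load).
Equating the net (thermal + elastic) strains gives |α₁ − α₂|·ΔT = P·[1/(A₁E₁) + 1/(A₂E₂)].
|α₁ − α₂|·ΔT = 6.4×10⁻⁶ × 149 = 0.0009536.
1/(A₁E₁) + 1/(A₂E₂) = 1/(525×200×10³) + 1/(2125×30×10³) = 2.521×10⁻⁸ N⁻¹.
So P = 0.0009536 / 2.521×10⁻⁸ = 37.83 kN.
σ_{stainless steel} = P/A₁ = 37830/525 = 72.05 MPa, tensile.

σ ≈ 72 MPa (tensile)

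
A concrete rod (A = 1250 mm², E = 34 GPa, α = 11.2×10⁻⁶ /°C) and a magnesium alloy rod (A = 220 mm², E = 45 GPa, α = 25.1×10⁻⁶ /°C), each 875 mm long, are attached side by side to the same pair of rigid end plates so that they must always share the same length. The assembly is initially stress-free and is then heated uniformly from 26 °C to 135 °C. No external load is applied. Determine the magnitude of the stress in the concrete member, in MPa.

σ ≈ 9.73 MPa (tensile)

Equilibrium of a rigid end plate with no external load gives equal and opposite internal forces ±P in the two members. Since α_{magnesium alloy} > α_{concrete}, heating drives the magnesium alloy into compression and the concrete into tension.
Compatibility of the two members (thermal + elastic change equal): (α₁ − α₂)ΔT = P·[1/(A₁E₁) + 1/(A₂E₂)].
|α₁ − α₂|·ΔT = 13.9×10⁻⁶ × 109 = 0.001515.
1/(A₁E₁) + 1/(A₂E₂) = 1/(1250×34×10³) + 1/(220×45×10³) = 1.245×10⁻⁷ N⁻¹.
P = 0.001515 / 1.245×10⁻⁷ = 12170 N = 12.17 kN.
σ_{concrete} = P/A₁ = 12170/1250 = 9.732 MPa, tensile.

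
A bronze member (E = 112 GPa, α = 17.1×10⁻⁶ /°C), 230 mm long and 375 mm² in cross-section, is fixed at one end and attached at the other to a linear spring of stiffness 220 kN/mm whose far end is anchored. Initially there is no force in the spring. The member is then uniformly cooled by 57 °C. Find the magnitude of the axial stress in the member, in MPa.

σ ≈ 59.7 MPa (tensile)

Free thermal contraction: δ_free = αΔT L = 17.1×10⁻⁶ × 57 × 230 = 0.2242 mm.
Let P be the tensile force in the spring. The member extends elastically by PL/(AE) and the spring stretches by P/k; together these equal δ_free.
So P = δ_free / [L/(AE) + 1/k] = 0.2242 / [ 230/(375×112×10³) + 1/(220×10³) ].
P = 0.2242 / 1.002×10⁻⁵ = 22370 N.
σ = P/A = 22370/375 = 59.65 MPa.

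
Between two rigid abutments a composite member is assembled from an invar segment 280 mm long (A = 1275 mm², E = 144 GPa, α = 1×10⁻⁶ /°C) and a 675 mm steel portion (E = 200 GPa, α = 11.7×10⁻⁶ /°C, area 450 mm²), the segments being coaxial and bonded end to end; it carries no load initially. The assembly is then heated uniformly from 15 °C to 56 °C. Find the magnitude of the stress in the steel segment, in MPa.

σ ≈ 82.6 MPa (compressive)

With the walls removed the bar would change length by δ_free = Σ αᵢΔT Lᵢ = 1×10⁻⁶×41×280 + 11.7×10⁻⁶×41×675 = 0.3353 mm.
The walls prevent any net length change, so an axial force P (same in every segment) develops. Compatibility: P · Σ Lᵢ/(AᵢEᵢ) = δ_free.
The series flexibility is Σ Lᵢ/(AᵢEᵢ) = 280/(1275×144×10³) + 675/(450×200×10³) = 9.025×10⁻⁶ mm/N.
P = 0.3353 / 9.025×10⁻⁶ = 37150 N = 37.15 kN, compressive.
σ_{steel} = P / A = 37150 / 450 = 82.55 MPa.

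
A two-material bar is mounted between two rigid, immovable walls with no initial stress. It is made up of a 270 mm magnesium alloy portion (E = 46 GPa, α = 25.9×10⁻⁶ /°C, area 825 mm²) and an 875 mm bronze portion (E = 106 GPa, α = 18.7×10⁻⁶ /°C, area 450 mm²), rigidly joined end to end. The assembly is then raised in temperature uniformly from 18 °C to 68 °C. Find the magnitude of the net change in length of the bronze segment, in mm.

Free thermal expansion of the whole bar: Σ αᵢΔT Lᵢ = 25.9×10⁻⁶×50×270 + 18.7×10⁻⁶×50×875 = 1.168 mm.
The walls prevent any net length change, so an axial force P (same in every segment) develops. Compatibility: P · Σ Lᵢ/(AᵢEᵢ) = δ_free.
Σ Lᵢ/(AᵢEᵢ) = 270/(825×46×10³) + 875/(450×106×10³) = 2.546×10⁻⁵ mm/N.
P = 1.168 / 2.546×10⁻⁵ = 45870 N = 45.87 kN, compressive.
For the bronze segment, free thermal change = 18.7×10⁻⁶×50×875 = 0.8181 mm and elastic change from P = 45870×875/(450×106×10³) = 0.8414 mm; these oppose, so the net change is 0.0233 mm (segment shortens).

|ΔL| ≈ 0.0233 mm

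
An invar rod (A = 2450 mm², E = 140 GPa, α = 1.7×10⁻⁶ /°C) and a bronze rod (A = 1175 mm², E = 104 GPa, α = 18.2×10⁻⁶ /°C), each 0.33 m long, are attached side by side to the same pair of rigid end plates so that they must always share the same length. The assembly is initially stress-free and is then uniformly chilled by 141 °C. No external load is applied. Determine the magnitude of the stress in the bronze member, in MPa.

Equilibrium of a rigid end plate with no external load gives equal and opposite internal forces ±P in the two members. Since α_{bronze} > α_{invar}, cooling drives the bronze into tension and the invar into compression.
Setting the final lengths equal and cancelling L: (α₁ − α₂)ΔT = P/(A₁E₁) + P/(A₂E₂).
|α₁ − α₂|·ΔT = 16.5×10⁻⁶ × 141 = 0.002326.
1/(A₁E₁) + 1/(A₂E₂) = 1/(2450×140×10³) + 1/(1175×104×10³) = 1.11×10⁻⁸ N⁻¹.
P = 0.002326 / 1.11×10⁻⁸ = 209600 N = 209.6 kN.
σ_{bronze} = P/A₂ = 209600/1175 = 178.4 MPa, tensile.

σ ≈ 178 MPa (tensile)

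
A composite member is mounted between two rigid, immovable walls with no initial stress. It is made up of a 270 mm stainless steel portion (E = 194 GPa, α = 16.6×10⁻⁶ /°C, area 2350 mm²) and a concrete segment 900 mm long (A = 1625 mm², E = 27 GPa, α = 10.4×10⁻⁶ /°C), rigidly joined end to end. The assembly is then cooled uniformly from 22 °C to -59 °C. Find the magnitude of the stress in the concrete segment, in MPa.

If the supports were absent, the total length change would be Σ αᵢΔT Lᵢ = 16.6×10⁻⁶×81×270 + 10.4×10⁻⁶×81×900 = 1.121 mm.
The walls prevent any net length change, so an axial force P (same in every segment) develops. Compatibility: P · Σ Lᵢ/(AᵢEᵢ) = δ_free.
The series flexibility is Σ Lᵢ/(AᵢEᵢ) = 270/(2350×194×10³) + 900/(1625×27×10³) = 2.111×10⁻⁵ mm/N.
P = 1.121 / 2.111×10⁻⁵ = 53120 N = 53.12 kN, tensile.
σ_{concrete} = P / A = 53120 / 1625 = 32.69 MPa.

σ ≈ 32.7 MPa (tensile)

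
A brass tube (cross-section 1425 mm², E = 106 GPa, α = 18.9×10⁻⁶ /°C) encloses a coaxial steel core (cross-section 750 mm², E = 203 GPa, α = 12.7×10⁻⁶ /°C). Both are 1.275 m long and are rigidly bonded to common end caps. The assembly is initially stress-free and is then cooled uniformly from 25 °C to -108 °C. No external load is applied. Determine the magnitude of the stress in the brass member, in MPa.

Equilibrium of a rigid end plate with no external load gives equal and opposite internal forces ±P in the two members. Since α_{brass} > α_{steel}, cooling drives the brass into tension and the steel into compression.
Equating the net (thermal + elastic) strains gives |α₁ − α₂|·ΔT = P·[1/(A₁E₁) + 1/(A₂E₂)].
|α₁ − α₂|·ΔT = 6.2×10⁻⁶ × 133 = 0.0008246.
1/(A₁E₁) + 1/(A₂E₂) = 1/(1425×106×10³) + 1/(750×203×10³) = 1.319×10⁻⁸ N⁻¹.
P = 0.0008246 / 1.319×10⁻⁸ = 62520 N = 62.52 kN.
σ_{brass} = P/A₁ = 62520/1425 = 43.88 MPa, tensile.

σ ≈ 43.9 MPa (tensile)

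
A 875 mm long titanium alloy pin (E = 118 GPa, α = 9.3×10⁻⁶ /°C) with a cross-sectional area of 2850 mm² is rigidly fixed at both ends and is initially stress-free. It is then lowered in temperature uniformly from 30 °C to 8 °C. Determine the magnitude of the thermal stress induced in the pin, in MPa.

σ ≈ 24.1 MPa (tensile)

With length fixed, the mechanical strain must cancel the thermal strain αΔT = 9.3×10⁻⁶ × 22 = 204.6×10⁻⁶.
The stress required to suppress this strain is σ = Eε = 118×10³ × 204.6×10⁻⁶ = 24.14 MPa, tensile since the pin is trying to contract.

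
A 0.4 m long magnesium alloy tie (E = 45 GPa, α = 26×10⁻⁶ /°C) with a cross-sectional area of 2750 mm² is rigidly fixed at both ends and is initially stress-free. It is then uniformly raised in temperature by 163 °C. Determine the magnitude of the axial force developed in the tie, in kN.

The ends cannot move, so σ = EαΔT = 45×10³ × 26×10⁻⁶ × 163 = 190.7 MPa.
Then P = σA = 190.7 × 2750 mm² = 524.5 kN, compressive.

P ≈ 524 kN (compressive)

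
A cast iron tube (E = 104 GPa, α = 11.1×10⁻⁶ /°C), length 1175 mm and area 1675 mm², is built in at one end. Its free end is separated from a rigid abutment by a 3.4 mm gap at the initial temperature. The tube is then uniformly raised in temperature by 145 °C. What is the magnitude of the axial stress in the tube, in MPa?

σ ≈ 0 MPa

Free thermal elongation = αΔT L = 11.1×10⁻⁶ × 145 × 1175 = 1.891 mm.
This is smaller than the 3.4 mm clearance, so the tube expands freely without reaching the stop — the stress is zero.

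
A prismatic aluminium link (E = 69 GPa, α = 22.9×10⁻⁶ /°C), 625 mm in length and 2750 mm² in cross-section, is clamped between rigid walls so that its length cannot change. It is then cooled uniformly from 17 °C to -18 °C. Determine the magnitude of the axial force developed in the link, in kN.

With zero net strain, σ = E·αΔT = 69 GPa × 22.9×10⁻⁶ × 35 = 55.3 MPa.
Then P = σA = 55.3 × 2750 mm² = 152.1 kN, tensile.

P ≈ 152 kN (tensile)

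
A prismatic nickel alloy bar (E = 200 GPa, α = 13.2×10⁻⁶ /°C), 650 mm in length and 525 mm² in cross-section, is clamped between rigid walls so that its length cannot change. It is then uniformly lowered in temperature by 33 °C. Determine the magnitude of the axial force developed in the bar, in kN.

P ≈ 45.7 kN (tensile)

Full restraint means ε = 0, so the stress is σ = EαΔT = 200×10³ × 13.2×10⁻⁶ × 33 = 87.12 MPa.
Axial force P = σA = 87.12 × 525 = 45740 N = 45.74 kN, tensile.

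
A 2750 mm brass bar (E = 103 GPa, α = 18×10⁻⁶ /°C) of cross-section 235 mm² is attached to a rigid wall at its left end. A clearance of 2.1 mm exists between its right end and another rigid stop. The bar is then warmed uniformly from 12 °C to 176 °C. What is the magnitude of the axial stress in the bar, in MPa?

Free thermal elongation = αΔT L = 18×10⁻⁶ × 164 × 2750 = 8.118 mm.
This exceeds the 2.1 mm gap, so the wall pushes back. The portion of expansion that must be recovered elastically is δ_free − gap = 8.118 − 2.1 = 6.018 mm.
So σ = E(δ_free − g)/L = 103×10³ × 6.018/2750 = 225.4 MPa.

σ ≈ 225 MPa (compressive)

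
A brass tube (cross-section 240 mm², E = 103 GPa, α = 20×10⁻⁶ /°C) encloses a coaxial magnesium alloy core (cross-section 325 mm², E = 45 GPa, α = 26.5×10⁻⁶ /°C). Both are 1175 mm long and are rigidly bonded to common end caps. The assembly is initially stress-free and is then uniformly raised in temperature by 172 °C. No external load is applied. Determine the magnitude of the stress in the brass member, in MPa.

σ ≈ 42.8 MPa (tensile)

Equilibrium of a rigid end plate with no external load gives equal and opposite internal forces ±P in the two members. Since α_{magnesium alloy} > α_{brass}, heating drives the magnesium alloy into compression and the brass into tension.
Equating the net (thermal + elastic) strains gives |α₁ − α₂|·ΔT = P·[1/(A₁E₁) + 1/(A₂E₂)].
|α₁ − α₂|·ΔT = 6.5×10⁻⁶ × 172 = 0.001118.
1/(A₁E₁) + 1/(A₂E₂) = 1/(240×103×10³) + 1/(325×45×10³) = 1.088×10⁻⁷ N⁻¹.
So P = 0.001118 / 1.088×10⁻⁷ = 10.27 kN.
σ_{brass} = P/A₁ = 10270/240 = 42.8 MPa, tensile.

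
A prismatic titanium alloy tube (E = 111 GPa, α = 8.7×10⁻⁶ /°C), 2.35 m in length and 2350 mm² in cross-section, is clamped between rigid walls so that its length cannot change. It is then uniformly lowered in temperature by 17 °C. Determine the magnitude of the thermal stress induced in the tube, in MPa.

σ ≈ 16.4 MPa (tensile)

Because both ends are immovable the net strain is zero, and the suppressed thermal strain is αΔT = 8.7×10⁻⁶ × 17 = 147.9×10⁻⁶.
The stress required to suppress this strain is σ = Eε = 111×10³ × 147.9×10⁻⁶ = 16.42 MPa, tensile since the tube is trying to contract.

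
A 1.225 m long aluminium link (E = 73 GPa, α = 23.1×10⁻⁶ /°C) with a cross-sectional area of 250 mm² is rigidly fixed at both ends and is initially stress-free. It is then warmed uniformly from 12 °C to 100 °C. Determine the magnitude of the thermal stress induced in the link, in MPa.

Because both ends are immovable the net strain is zero, and the suppressed thermal strain is αΔT = 23.1×10⁻⁶ × 88 = 2032.8×10⁻⁶.
σ = EαΔT = 73×10³ × 23.1×10⁻⁶ × 88 = 148.4 MPa (compressive; the link is trying to expand).

σ ≈ 148 MPa (compressive)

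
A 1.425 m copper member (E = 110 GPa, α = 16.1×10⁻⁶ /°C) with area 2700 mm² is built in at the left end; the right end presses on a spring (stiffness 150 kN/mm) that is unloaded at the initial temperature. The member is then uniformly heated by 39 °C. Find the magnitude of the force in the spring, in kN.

P ≈ 78 kN

Free thermal expansion: δ_free = αΔT L = 16.1×10⁻⁶ × 39 × 1425 = 0.8948 mm.
Let P be the compressive force at the spring. The member shortens elastically by PL/(AE) and the spring compresses by P/k; together these equal δ_free.
P [ L/(AE) + 1/k ] = δ_free → P [ 1425/(2700×110×10³) + 1/(150×10³) ] = 0.8948.
P = 0.8948 / 1.146×10⁻⁵ = 78040 N.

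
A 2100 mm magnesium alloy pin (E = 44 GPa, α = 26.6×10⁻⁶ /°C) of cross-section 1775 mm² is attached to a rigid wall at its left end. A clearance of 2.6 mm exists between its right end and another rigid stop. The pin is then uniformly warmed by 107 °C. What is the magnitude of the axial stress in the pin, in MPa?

σ ≈ 70.8 MPa (compressive)

If the wall were absent the pin would grow by αΔT L = 26.6×10⁻⁶ × 107 × 2100 = 5.977 mm.
After closing the 2.6 mm clearance, 5.977 − 2.6 = 3.377 mm of expansion remains to be suppressed by the wall.
Compatibility: PL/(AE) = 3.377 mm, so σ = P/A = E × (3.377/2100) = 70.76 MPa.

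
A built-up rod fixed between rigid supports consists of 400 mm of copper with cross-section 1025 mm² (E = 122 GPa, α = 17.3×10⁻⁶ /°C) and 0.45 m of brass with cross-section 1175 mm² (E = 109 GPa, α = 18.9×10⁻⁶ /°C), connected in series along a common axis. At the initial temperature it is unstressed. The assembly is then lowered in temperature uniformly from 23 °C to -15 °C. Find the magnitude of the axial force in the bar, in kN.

Free thermal contraction of the whole bar: Σ αᵢΔT Lᵢ = 17.3×10⁻⁶×38×400 + 18.9×10⁻⁶×38×450 = 0.5861 mm.
Since the ends are fixed, an axial force P builds up, equal in every segment, with P · Σ Lᵢ/(AᵢEᵢ) = δ_free.
The series flexibility is Σ Lᵢ/(AᵢEᵢ) = 400/(1025×122×10³) + 450/(1175×109×10³) = 6.712×10⁻⁶ mm/N.
Hence P = δ_free / Σ(L/AE) = 0.5861/6.712×10⁻⁶ = 87.32 kN (tensile).

P ≈ 87.3 kN (tensile)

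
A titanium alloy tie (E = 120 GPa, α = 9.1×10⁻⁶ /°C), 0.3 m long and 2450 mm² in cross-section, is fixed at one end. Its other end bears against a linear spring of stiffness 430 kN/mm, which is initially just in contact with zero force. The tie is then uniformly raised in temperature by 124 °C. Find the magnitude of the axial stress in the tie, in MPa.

σ ≈ 41.3 MPa (compressive)

Free thermal expansion: δ_free = αΔT L = 9.1×10⁻⁶ × 124 × 300 = 0.3385 mm.
With a force P in the spring, the elastic change of the tie is PL/(AE) and that of the spring is P/k; compatibility requires their sum to equal δ_free.
So P = δ_free / [L/(AE) + 1/k] = 0.3385 / [ 300/(2450×120×10³) + 1/(430×10³) ].
P = 0.3385 / 3.346×10⁻⁶ = 101200 N.
σ = P/A = 101200/2450 = 41.29 MPa.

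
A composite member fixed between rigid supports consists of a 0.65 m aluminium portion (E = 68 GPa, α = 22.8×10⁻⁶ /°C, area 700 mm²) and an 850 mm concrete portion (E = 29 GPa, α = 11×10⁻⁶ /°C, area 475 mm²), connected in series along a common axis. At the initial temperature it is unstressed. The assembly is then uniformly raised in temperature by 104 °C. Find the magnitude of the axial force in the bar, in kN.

P ≈ 33.4 kN (compressive)

With the walls removed the bar would change length by δ_free = Σ αᵢΔT Lᵢ = 22.8×10⁻⁶×104×650 + 11×10⁻⁶×104×850 = 2.514 mm.
The walls prevent any net length change, so an axial force P (same in every segment) develops. Compatibility: P · Σ Lᵢ/(AᵢEᵢ) = δ_free.
Σ Lᵢ/(AᵢEᵢ) = 650/(700×68×10³) + 850/(475×29×10³) = 7.536×10⁻⁵ mm/N.
P = 2.514 / 7.536×10⁻⁵ = 33350 N = 33.35 kN, compressive.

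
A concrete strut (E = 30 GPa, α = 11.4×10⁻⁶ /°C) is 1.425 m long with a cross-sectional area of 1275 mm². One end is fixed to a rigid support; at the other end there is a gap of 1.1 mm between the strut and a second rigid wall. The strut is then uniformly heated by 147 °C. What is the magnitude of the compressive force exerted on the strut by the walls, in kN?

P ≈ 34.6 kN

Free thermal elongation = αΔT L = 11.4×10⁻⁶ × 147 × 1425 = 2.388 mm.
After closing the 1.1 mm clearance, 2.388 − 1.1 = 1.288 mm of expansion remains to be suppressed by the wall.
Compatibility: PL/(AE) = 1.288 mm, so σ = P/A = E × (1.288/1425) = 27.12 MPa.
P = σA = 27.12 × 1275 = 34.57 kN.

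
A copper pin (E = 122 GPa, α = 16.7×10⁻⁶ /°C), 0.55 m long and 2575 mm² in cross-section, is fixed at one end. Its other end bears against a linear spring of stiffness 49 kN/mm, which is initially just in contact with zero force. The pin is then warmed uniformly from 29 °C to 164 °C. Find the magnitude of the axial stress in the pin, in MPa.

Free thermal expansion: δ_free = αΔT L = 16.7×10⁻⁶ × 135 × 550 = 1.24 mm.
With a force P in the spring, the elastic change of the pin is PL/(AE) and that of the spring is P/k; compatibility requires their sum to equal δ_free.
So P = δ_free / [L/(AE) + 1/k] = 1.24 / [ 550/(2575×122×10³) + 1/(49×10³) ].
P = 1.24 / 2.216×10⁻⁵ = 55960 N.
σ = P/A = 55960/2575 = 21.73 MPa.

σ ≈ 21.7 MPa (compressive)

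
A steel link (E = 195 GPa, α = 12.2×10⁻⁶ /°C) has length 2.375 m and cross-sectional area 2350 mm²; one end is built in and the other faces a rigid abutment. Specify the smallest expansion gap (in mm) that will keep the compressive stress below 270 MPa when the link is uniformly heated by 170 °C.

g ≈ 1.64 mm

With no wall the link would lengthen by αΔT L = 12.2×10⁻⁶ × 170 × 2375 = 4.926 mm.
At the allowable stress the elastic shortening the wall may impose is σL/E = 270 × 2375 / (195×10³) = 3.288 mm.
So the gap has to take up the difference, g_min = δ_free − σL/E = 4.926 − 3.288 = 1.637 mm.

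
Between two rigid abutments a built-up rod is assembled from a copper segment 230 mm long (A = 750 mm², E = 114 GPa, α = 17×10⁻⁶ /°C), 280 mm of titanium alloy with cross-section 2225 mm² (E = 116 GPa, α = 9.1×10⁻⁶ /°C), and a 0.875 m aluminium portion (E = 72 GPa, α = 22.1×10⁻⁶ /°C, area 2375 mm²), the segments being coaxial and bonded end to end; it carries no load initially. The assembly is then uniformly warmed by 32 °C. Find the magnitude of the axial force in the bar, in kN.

With the walls removed the bar would change length by δ_free = Σ αᵢΔT Lᵢ = 17×10⁻⁶×32×230 + 9.1×10⁻⁶×32×280 + 22.1×10⁻⁶×32×875 = 0.8255 mm.
Since the ends are fixed, an axial force P builds up, equal in every segment, with P · Σ Lᵢ/(AᵢEᵢ) = δ_free.
The series flexibility is Σ Lᵢ/(AᵢEᵢ) = 230/(750×114×10³) + 280/(2225×116×10³) + 875/(2375×72×10³) = 8.892×10⁻⁶ mm/N.
P = 0.8255 / 8.892×10⁻⁶ = 92830 N = 92.83 kN, compressive.

P ≈ 92.8 kN (compressive)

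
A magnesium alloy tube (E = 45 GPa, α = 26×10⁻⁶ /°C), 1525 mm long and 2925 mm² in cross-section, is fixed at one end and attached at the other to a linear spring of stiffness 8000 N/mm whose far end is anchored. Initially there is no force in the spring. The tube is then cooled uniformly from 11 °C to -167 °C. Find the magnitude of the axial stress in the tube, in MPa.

The unrestrained thermal change is αΔT L = 26×10⁻⁶ × 178 × 1525 = 7.058 mm.
With a force P in the spring, the elastic change of the tube is PL/(AE) and that of the spring is P/k; compatibility requires their sum to equal δ_free.
So P = δ_free / [L/(AE) + 1/k] = 7.058 / [ 1525/(2925×45×10³) + 1/(8000) ].
P = 7.058 / 0.0001366 = 51670 N.
σ = P/A = 51670/2925 = 17.67 MPa.

σ ≈ 17.7 MPa (tensile)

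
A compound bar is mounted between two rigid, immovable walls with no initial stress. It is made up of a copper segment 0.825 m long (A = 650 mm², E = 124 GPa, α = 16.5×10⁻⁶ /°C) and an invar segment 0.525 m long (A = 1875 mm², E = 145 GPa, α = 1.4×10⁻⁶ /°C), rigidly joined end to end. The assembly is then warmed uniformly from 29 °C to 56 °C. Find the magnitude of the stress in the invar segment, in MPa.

With the walls removed the bar would change length by δ_free = Σ αᵢΔT Lᵢ = 16.5×10⁻⁶×27×825 + 1.4×10⁻⁶×27×525 = 0.3874 mm.
Since the ends are fixed, an axial force P builds up, equal in every segment, with P · Σ Lᵢ/(AᵢEᵢ) = δ_free.
The series flexibility is Σ Lᵢ/(AᵢEᵢ) = 825/(650×124×10³) + 525/(1875×145×10³) = 1.217×10⁻⁵ mm/N.
P = 0.3874 / 1.217×10⁻⁵ = 31840 N = 31.84 kN, compressive.
σ_{invar} = P / A = 31840 / 1875 = 16.98 MPa.

σ ≈ 17 MPa (compressive)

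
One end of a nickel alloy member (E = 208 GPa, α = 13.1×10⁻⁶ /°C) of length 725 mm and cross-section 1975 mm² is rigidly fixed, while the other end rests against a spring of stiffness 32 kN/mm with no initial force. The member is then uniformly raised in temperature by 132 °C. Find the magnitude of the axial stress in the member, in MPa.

σ ≈ 19.2 MPa (compressive)

Free thermal expansion: δ_free = αΔT L = 13.1×10⁻⁶ × 132 × 725 = 1.254 mm.
With a force P in the spring, the elastic change of the member is PL/(AE) and that of the spring is P/k; compatibility requires their sum to equal δ_free.
P [ L/(AE) + 1/k ] = δ_free → P [ 725/(1975×208×10³) + 1/(32×10³) ] = 1.254.
P = 1.254 / 3.301×10⁻⁵ = 37970 N.
σ = P/A = 37970/1975 = 19.23 MPa.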